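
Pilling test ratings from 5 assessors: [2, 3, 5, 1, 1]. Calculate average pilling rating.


Formula: Mean = sum / count
Sum = 2 + 3 + 5 + 1 + 1 = 12
Mean = 12 / 5 = 2.4

2.4


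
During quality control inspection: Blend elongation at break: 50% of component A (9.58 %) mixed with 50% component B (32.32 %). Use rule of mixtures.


Formula: Blend property = (fraction_A * property_A) + (fraction_B * property_B)
Step 1: Contribution A = 50/100 * 9.58 % = 4.79 %
Step 2: Contribution B = 50/100 * 32.32 % = 16.16 %
Step 3: Blend elongation at break = 4.79 + 16.16 = 20.95 %

20.95 %


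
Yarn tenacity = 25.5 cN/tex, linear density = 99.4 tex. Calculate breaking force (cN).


Formula: Breaking force = Tenacity * Linear density
F = 25.5 cN/tex * 99.4 tex
F = 2534.70 cN

2534.70 cN


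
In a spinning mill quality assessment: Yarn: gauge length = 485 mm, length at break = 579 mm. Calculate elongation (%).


Formula: Elongation (%) = ((L_break - L0) / L0) * 100
Step 1: Extension = 579 - 485 = 94 mm
Step 2: Elongation = (94 / 485) * 100
Step 3: Elongation = 0.193814 * 100 = 19.3814% ≈ 19.4%

19.4%


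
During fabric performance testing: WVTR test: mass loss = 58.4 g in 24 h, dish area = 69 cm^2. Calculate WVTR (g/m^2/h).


Formula: WVTR = mass_loss / (area * time)
Step 1: Convert area: 69 cm^2 = 0.0069 m^2
Step 2: WVTR = 58.4 g / (0.0069 m^2 * 24 h)
Step 3: WVTR = 58.4 / 0.1656 = 352.7 g/m^2/h

352.7 g/m^2/h


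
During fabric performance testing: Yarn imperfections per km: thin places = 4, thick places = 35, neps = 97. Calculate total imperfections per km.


Formula: Total = thin places + thick places + neps
Total = 4 + 35 + 97
Total = 136 imperfections/km

136 imperfections/km


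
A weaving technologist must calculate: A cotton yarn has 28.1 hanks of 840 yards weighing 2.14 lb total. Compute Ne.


Formula: Ne = hanks / mass_lb
Substituting: Ne = 28.1 / 2.14
Ne = 13.1

13.1 Ne


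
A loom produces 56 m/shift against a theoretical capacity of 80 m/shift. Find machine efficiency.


Formula: Efficiency% = (Actual output / Theoretical output) * 100
Efficiency% = (56 / 80) * 100
Efficiency% = 0.7 * 100 = 70.0%

70.0%


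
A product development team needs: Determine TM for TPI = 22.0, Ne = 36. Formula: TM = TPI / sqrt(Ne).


Formula: TM = TPI / sqrt(Ne)
Step 1: sqrt(Ne) = sqrt(36) = 6
Step 2: TM = 22.0 / 6 = 3.67

3.67 TM


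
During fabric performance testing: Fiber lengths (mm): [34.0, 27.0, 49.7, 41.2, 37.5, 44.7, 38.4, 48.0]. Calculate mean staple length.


Formula: Mean = sum of lengths / count
Sum = 34.0 + 27.0 + 49.7 + 41.2 + 37.5 + 44.7 + 38.4 + 48.0
Sum = 320.5 mm
Mean = 320.5 / 8 = 40.06 mm

40.06 mm


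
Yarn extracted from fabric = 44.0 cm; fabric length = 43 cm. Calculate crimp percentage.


Formula: Crimp% = ((L_yarn - L_fabric) / L_fabric) * 100
Step 1: Extension = 44.0 - 43 = 1.0 cm
Step 2: Crimp% = (1.0 / 43) * 100
Step 3: Crimp% = 0.023256 * 100 = 2.3256% ≈ 2.3%

2.3%


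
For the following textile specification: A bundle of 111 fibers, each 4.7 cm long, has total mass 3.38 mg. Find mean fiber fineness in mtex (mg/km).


Formula: fineness (mtex) = mass (mg) / total length (km) = (mass_mg / total_length_m) * 1000
Step 1: Convert fiber length: 4.7 cm = 0.047 m
Step 2: Total fiber length = 111 * 0.047 = 5.217 m
Step 3: Linear density = 3.38 mg / 5.217 m = 0.6479 mg/m
Step 4: fineness = 0.6479 * 1000 = 647.9 mtex

647.9 mtex


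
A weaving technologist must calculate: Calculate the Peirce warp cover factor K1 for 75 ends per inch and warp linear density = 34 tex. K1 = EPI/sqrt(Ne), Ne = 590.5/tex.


Formula: K1 = EPI / sqrt(Ne), with Ne = 590.5 / tex_warp
Step 1: Ne = 590.5 / 34 = 17.368
Step 2: sqrt(Ne) = sqrt(17.368) = 4.1675
Step 3: K1 = 75 / 4.1675 = 18.0

18.0


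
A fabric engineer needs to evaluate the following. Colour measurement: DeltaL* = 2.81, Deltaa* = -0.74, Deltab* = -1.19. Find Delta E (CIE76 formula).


Formula: Delta E = sqrt(dL*^2 + da*^2 + db*^2)
Step 1: dL*^2 = 2.81^2 = 7.8961
Step 2: da*^2 = (-0.74)^2 = 0.5476
Step 3: db*^2 = (-1.19)^2 = 1.4161
Step 4: Sum = 7.8961 + 0.5476 + 1.4161 = 9.8598
Step 5: Delta E = sqrt(9.8598) = 3.14

3.14 Delta E


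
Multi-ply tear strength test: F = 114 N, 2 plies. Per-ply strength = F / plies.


Formula: Per-ply strength = Total force / Number of plies
Per-ply = 114 N / 2
Per-ply = 57 N

57 N


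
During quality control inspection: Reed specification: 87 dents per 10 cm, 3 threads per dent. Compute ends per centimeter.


Formula: EPC = (dents per 10 cm * ends per dent) / 10
Step 1: Total ends per 10 cm = 87 * 3 = 261
Step 2: EPC = 261 / 10 = 26.1 ends/cm

26.1 ends/cm


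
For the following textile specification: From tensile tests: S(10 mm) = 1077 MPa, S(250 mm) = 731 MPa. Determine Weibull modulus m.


Formula: m = ln(L1/L2) / ln(S2/S1)
Step 1: ln(L1/L2) = ln(10/250) = -3.21888
Step 2: S2/S1 = 731/1077 = 0.67874
Step 3: ln(S2/S1) = ln(0.67874) = -0.38752
Step 4: m = -3.21888 / -0.38752 = 8.31

8.31 (Weibull m)


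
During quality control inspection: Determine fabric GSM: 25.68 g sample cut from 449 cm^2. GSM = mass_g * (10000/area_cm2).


Formula: GSM = mass_g / area_m2
Step 1: Convert area: 449 cm^2 = 449 / 10000 = 0.0449 m^2
Step 2: GSM = 25.68 g / 0.0449 m^2 = 571.9 g/m^2

571.9 g/m^2


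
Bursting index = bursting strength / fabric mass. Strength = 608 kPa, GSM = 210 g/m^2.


Formula: Bursting Index = Bursting Strength / Fabric GSM
BI = 608 kPa / 210 g/m^2
BI = 2.895 kPa/(g/m^2)

2.895 kPa/(g/m^2)


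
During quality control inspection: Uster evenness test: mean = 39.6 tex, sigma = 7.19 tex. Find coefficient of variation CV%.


Formula: CV% = (standard deviation / mean) * 100
Step 1: Ratio = 7.19 / 39.6 = 0.181566
Step 2: CV% = 0.181566 * 100 = 18.1566% ≈ 18.2%

18.2%


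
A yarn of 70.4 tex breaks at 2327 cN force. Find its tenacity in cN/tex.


Formula: Tenacity = Breaking force / Linear density
Tenacity = 2327 cN / 70.4 tex
Tenacity = 33.05 cN/tex

33.05 cN/tex


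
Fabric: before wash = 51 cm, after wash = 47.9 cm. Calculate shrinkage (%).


Formula: Shrinkage% = ((L_before - L_after) / L_before) * 100
Step 1: Shrinkage = 51 - 47.9 = 3.1 cm
Step 2: Shrinkage% = (3.1 / 51) * 100
Step 3: Shrinkage% = 0.060784 * 100 = 6.0784% ≈ 6.1%

6.1%


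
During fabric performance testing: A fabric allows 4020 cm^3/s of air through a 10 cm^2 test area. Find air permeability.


Formula: Air Permeability = Airflow / Test Area
AP = 4020 cm^3/s / 10 cm^2
AP = 402.0 cm^3/s/cm^2

402.0 cm^3/s/cm^2


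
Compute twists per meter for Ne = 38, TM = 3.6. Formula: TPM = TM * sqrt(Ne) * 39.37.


Formula: TPM = TM * sqrt(Ne) * 39.37
Step 1: sqrt(Ne) = sqrt(38) = 6.1644
Step 2: TM * sqrt(Ne) = 3.6 * 6.1644 = 22.1918
Step 3: TPM = 22.1918 * 39.37 = 874 twists/m

874 twists/m


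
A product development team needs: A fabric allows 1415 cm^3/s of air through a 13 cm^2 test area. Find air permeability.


Formula: Air Permeability = Airflow / Test Area
AP = 1415 cm^3/s / 13 cm^2
AP = 108.8 cm^3/s/cm^2

108.8 cm^3/s/cm^2


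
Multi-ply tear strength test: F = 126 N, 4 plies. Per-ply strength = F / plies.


Formula: Per-ply strength = Total force / Number of plies
Per-ply = 126 N / 4
Per-ply = 31.5 N

31.5 N


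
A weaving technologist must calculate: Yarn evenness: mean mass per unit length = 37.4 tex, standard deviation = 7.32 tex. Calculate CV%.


Formula: CV% = (standard deviation / mean) * 100
Step 1: Ratio = 7.32 / 37.4 = 0.195722
Step 2: CV% = 0.195722 * 100 = 19.5722% ≈ 19.6%

19.6%


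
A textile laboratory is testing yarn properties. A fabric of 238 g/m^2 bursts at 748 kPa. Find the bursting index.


Formula: Bursting Index = Bursting Strength / Fabric GSM
BI = 748 kPa / 238 g/m^2
BI = 3.143 kPa/(g/m^2)

3.143 kPa/(g/m^2)


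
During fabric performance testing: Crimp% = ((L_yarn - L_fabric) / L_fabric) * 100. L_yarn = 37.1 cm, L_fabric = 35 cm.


Formula: Crimp% = ((L_yarn - L_fabric) / L_fabric) * 100
Step 1: Extension = 37.1 - 35 = 2.1 cm
Step 2: Crimp% = (2.1 / 35) * 100
Step 3: Crimp% = 0.06 * 100 = 6.0%

6.0%


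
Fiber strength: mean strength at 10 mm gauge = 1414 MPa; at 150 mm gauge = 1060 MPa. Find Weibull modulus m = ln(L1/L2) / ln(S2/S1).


Formula: m = ln(L1/L2) / ln(S2/S1)
Step 1: ln(L1/L2) = ln(10/150) = -2.70805
Step 2: S2/S1 = 1060/1414 = 0.74965
Step 3: ln(S2/S1) = ln(0.74965) = -0.28815
Step 4: m = -2.70805 / -0.28815 = 9.40

9.40 (Weibull m)


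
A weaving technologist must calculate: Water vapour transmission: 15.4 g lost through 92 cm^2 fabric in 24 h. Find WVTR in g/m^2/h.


Formula: WVTR = mass_loss / (area * time)
Step 1: Convert area: 92 cm^2 = 0.0092 m^2
Step 2: WVTR = 15.4 g / (0.0092 m^2 * 24 h)
Step 3: WVTR = 15.4 / 0.2208 = 69.7 g/m^2/h

69.7 g/m^2/h


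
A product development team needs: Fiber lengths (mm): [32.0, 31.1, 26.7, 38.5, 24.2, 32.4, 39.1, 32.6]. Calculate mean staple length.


Formula: Mean = sum of lengths / count
Sum = 32.0 + 31.1 + 26.7 + 38.5 + 24.2 + 32.4 + 39.1 + 32.6
Sum = 256.6 mm
Mean = 256.6 / 8 = 32.08 mm

32.08 mm


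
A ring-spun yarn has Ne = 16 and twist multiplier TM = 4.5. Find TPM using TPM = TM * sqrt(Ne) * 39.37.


Formula: TPM = TM * sqrt(Ne) * 39.37
Step 1: sqrt(Ne) = sqrt(16) = 4
Step 2: TM * sqrt(Ne) = 4.5 * 4 = 18
Step 3: TPM = 18 * 39.37 = 709 twists/m

709 twists/m


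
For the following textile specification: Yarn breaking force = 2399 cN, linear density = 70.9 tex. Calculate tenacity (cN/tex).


Formula: Tenacity = Breaking force / Linear density
Tenacity = 2399 cN / 70.9 tex
Tenacity = 33.84 cN/tex

33.84 cN/tex


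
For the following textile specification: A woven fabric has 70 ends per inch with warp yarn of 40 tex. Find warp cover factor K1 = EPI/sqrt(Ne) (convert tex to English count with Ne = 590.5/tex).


Formula: K1 = EPI / sqrt(Ne), with Ne = 590.5 / tex_warp
Step 1: Ne = 590.5 / 40 = 14.763
Step 2: sqrt(Ne) = sqrt(14.763) = 3.8423
Step 3: K1 = 70 / 3.8423 = 18.2

18.2


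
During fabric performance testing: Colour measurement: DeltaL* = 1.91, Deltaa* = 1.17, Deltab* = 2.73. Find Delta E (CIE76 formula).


Formula: Delta E = sqrt(dL*^2 + da*^2 + db*^2)
Step 1: dL*^2 = 1.91^2 = 3.6481
Step 2: da*^2 = 1.17^2 = 1.3689
Step 3: db*^2 = 2.73^2 = 7.4529
Step 4: Sum = 3.6481 + 1.3689 + 7.4529 = 12.4699
Step 5: Delta E = sqrt(12.4699) = 3.53

3.53 Delta E


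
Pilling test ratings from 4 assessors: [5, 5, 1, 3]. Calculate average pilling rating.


Formula: Mean = sum / count
Sum = 5 + 5 + 1 + 3 = 14
Mean = 14 / 4 = 3.5

3.5


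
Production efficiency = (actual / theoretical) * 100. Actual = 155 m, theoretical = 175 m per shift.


Formula: Efficiency% = (Actual output / Theoretical output) * 100
Efficiency% = (155 / 175) * 100
Efficiency% = 0.885714 * 100 = 88.5714% ≈ 88.6%

88.6%


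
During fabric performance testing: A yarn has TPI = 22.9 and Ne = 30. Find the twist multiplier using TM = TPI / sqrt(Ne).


Formula: TM = TPI / sqrt(Ne)
Step 1: sqrt(Ne) = sqrt(30) = 5.4772
Step 2: TM = 22.9 / 5.4772 = 4.18

4.18 TM


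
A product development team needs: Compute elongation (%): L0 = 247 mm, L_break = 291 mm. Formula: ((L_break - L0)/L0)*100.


Formula: Elongation (%) = ((L_break - L0) / L0) * 100
Step 1: Extension = 291 - 247 = 44 mm
Step 2: Elongation = (44 / 247) * 100
Step 3: Elongation = 0.178138 * 100 = 17.8138% ≈ 17.8%

17.8%


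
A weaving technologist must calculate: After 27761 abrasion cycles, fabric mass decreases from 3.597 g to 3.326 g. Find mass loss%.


Formula: Mass loss% = ((m_before - m_after) / m_before) * 100
Step 1: Mass loss = 3.597 - 3.326 = 0.271 g
Step 2: Ratio = 0.271 / 3.597 = 0.0753406
Step 3: Mass loss% = 0.0753406 * 100 = 7.53406% ≈ 7.53%

7.53%


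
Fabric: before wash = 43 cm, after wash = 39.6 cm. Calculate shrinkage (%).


Formula: Shrinkage% = ((L_before - L_after) / L_before) * 100
Step 1: Shrinkage = 43 - 39.6 = 3.4 cm
Step 2: Shrinkage% = (3.4 / 43) * 100
Step 3: Shrinkage% = 0.07907 * 100 = 7.907% ≈ 7.9%

7.9%


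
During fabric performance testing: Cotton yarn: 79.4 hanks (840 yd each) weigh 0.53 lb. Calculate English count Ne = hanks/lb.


Formula: Ne = hanks / mass_lb
Substituting: Ne = 79.4 / 0.53
Ne = 149.8

149.8 Ne


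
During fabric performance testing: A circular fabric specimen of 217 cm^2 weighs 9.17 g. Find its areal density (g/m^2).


Formula: GSM = mass_g / area_m2
Step 1: Convert area: 217 cm^2 = 217 / 10000 = 0.0217 m^2
Step 2: GSM = 9.17 g / 0.0217 m^2 = 422.6 g/m^2

422.6 g/m^2


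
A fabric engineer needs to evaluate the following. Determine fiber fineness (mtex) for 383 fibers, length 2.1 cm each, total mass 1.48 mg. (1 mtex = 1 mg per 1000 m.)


Formula: fineness (mtex) = mass (mg) / total length (km) = (mass_mg / total_length_m) * 1000
Step 1: Convert fiber length: 2.1 cm = 0.021 m
Step 2: Total fiber length = 383 * 0.021 = 8.043 m
Step 3: Linear density = 1.48 mg / 8.043 m = 0.1840 mg/m
Step 4: fineness = 0.1840 * 1000 = 184.0 mtex

184.0 mtex


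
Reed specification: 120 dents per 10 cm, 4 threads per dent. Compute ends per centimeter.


Formula: EPC = (dents per 10 cm * ends per dent) / 10
Step 1: Total ends per 10 cm = 120 * 4 = 480
Step 2: EPC = 480 / 10 = 48.0 ends/cm

48.0 ends/cm


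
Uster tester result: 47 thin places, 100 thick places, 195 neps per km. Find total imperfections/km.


Formula: Total = thin places + thick places + neps
Total = 47 + 100 + 195
Total = 342 imperfections/km

342 imperfections/km


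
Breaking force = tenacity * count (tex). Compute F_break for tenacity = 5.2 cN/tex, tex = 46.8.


Formula: Breaking force = Tenacity * Linear density
F = 5.2 cN/tex * 46.8 tex
F = 243.36 cN

243.36 cN


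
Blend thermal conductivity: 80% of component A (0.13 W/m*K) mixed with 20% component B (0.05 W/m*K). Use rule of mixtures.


Formula: Blend property = (fraction_A * property_A) + (fraction_B * property_B)
Step 1: Contribution A = 80/100 * 0.13 W/m*K = 0.104 W/m*K
Step 2: Contribution B = 20/100 * 0.05 W/m*K = 0.01 W/m*K
Step 3: Blend thermal conductivity = 0.104 + 0.01 = 0.114 W/m*K

0.114 W/m*K


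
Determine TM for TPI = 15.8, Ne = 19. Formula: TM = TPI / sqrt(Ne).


Formula: TM = TPI / sqrt(Ne)
Step 1: sqrt(Ne) = sqrt(19) = 4.3589
Step 2: TM = 15.8 / 4.3589 = 3.62

3.62 TM


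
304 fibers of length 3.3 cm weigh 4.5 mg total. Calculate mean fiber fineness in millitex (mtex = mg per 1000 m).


Formula: fineness (mtex) = mass (mg) / total length (km) = (mass_mg / total_length_m) * 1000
Step 1: Convert fiber length: 3.3 cm = 0.033 m
Step 2: Total fiber length = 304 * 0.033 = 10.032 m
Step 3: Linear density = 4.5 mg / 10.032 m = 0.4486 mg/m
Step 4: fineness = 0.4486 * 1000 = 448.6 mtex

448.6 mtex


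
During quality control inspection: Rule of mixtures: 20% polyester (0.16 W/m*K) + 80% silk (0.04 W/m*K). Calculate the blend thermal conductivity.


Formula: Blend property = (fraction_A * property_A) + (fraction_B * property_B)
Step 1: Contribution A = 20/100 * 0.16 W/m*K = 0.032 W/m*K
Step 2: Contribution B = 80/100 * 0.04 W/m*K = 0.032 W/m*K
Step 3: Blend thermal conductivity = 0.032 + 0.032 = 0.064 W/m*K

0.064 W/m*K


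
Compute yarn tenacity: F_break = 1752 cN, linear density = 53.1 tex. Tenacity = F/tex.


Formula: Tenacity = Breaking force / Linear density
Tenacity = 1752 cN / 53.1 tex
Tenacity = 32.99 cN/tex

32.99 cN/tex


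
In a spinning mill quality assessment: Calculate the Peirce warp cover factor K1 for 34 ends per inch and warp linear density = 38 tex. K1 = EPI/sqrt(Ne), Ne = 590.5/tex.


Formula: K1 = EPI / sqrt(Ne), with Ne = 590.5 / tex_warp
Step 1: Ne = 590.5 / 38 = 15.539
Step 2: sqrt(Ne) = sqrt(15.539) = 3.942
Step 3: K1 = 34 / 3.942 = 8.6

8.6


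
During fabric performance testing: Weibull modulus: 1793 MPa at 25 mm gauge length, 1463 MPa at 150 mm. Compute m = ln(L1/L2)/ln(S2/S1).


Formula: m = ln(L1/L2) / ln(S2/S1)
Step 1: ln(L1/L2) = ln(25/150) = -1.79176
Step 2: S2/S1 = 1463/1793 = 0.81595
Step 3: ln(S2/S1) = ln(0.81595) = -0.20340
Step 4: m = -1.79176 / -0.20340 = 8.81

8.81 (Weibull m)


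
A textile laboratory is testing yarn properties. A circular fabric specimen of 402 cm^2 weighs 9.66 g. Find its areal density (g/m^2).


Formula: GSM = mass_g / area_m2
Step 1: Convert area: 402 cm^2 = 402 / 10000 = 0.0402 m^2
Step 2: GSM = 9.66 g / 0.0402 m^2 = 240.3 g/m^2

240.3 g/m^2


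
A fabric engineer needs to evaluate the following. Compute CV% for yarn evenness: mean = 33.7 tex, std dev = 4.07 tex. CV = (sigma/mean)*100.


Formula: CV% = (standard deviation / mean) * 100
Step 1: Ratio = 4.07 / 33.7 = 0.120772
Step 2: CV% = 0.120772 * 100 = 12.0772% ≈ 12.1%

12.1%


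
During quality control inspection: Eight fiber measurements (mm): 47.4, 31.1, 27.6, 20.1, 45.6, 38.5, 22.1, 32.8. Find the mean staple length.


Formula: Mean = sum of lengths / count
Sum = 47.4 + 31.1 + 27.6 + 20.1 + 45.6 + 38.5 + 22.1 + 32.8
Sum = 265.2 mm
Mean = 265.2 / 8 = 33.15 mm

33.15 mm


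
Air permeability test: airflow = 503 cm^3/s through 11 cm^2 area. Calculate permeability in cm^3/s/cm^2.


Formula: Air Permeability = Airflow / Test Area
AP = 503 cm^3/s / 11 cm^2
AP = 45.7 cm^3/s/cm^2

45.7 cm^3/s/cm^2


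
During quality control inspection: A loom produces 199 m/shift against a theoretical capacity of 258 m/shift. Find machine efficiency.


Formula: Efficiency% = (Actual output / Theoretical output) * 100
Efficiency% = (199 / 258) * 100
Efficiency% = 0.771318 * 100 = 77.1318% ≈ 77.1%

77.1%


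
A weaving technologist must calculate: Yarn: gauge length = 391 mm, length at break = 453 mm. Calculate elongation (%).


Formula: Elongation (%) = ((L_break - L0) / L0) * 100
Step 1: Extension = 453 - 391 = 62 mm
Step 2: Elongation = (62 / 391) * 100
Step 3: Elongation = 0.158568 * 100 = 15.8568% ≈ 15.9%

15.9%


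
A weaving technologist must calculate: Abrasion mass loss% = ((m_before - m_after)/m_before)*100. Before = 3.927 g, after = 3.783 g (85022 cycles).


Formula: Mass loss% = ((m_before - m_after) / m_before) * 100
Step 1: Mass loss = 3.927 - 3.783 = 0.144 g
Step 2: Ratio = 0.144 / 3.927 = 0.0366692
Step 3: Mass loss% = 0.0366692 * 100 = 3.66692% ≈ 3.67%

3.67%


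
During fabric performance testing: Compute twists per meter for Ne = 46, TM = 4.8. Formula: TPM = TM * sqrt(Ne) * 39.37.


Formula: TPM = TM * sqrt(Ne) * 39.37
Step 1: sqrt(Ne) = sqrt(46) = 6.7823
Step 2: TM * sqrt(Ne) = 4.8 * 6.7823 = 32.555
Step 3: TPM = 32.555 * 39.37 = 1282 twists/m

1282 twists/m


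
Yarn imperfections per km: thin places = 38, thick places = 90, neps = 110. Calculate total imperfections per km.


Formula: Total = thin places + thick places + neps
Total = 38 + 90 + 110
Total = 238 imperfections/km

238 imperfections/km


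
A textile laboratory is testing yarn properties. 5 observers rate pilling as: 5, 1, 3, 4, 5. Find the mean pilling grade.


Formula: Mean = sum / count
Sum = 5 + 1 + 3 + 4 + 5 = 18
Mean = 18 / 5 = 3.6

3.6


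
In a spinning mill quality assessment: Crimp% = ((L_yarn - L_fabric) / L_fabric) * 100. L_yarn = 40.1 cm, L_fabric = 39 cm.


Formula: Crimp% = ((L_yarn - L_fabric) / L_fabric) * 100
Step 1: Extension = 40.1 - 39 = 1.1 cm
Step 2: Crimp% = (1.1 / 39) * 100
Step 3: Crimp% = 0.028205 * 100 = 2.8205% ≈ 2.8%

2.8%


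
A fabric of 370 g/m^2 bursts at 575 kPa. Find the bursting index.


Formula: Bursting Index = Bursting Strength / Fabric GSM
BI = 575 kPa / 370 g/m^2
BI = 1.554 kPa/(g/m^2)

1.554 kPa/(g/m^2)


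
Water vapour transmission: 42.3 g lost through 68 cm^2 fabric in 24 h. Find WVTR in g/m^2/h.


Formula: WVTR = mass_loss / (area * time)
Step 1: Convert area: 68 cm^2 = 0.0068 m^2
Step 2: WVTR = 42.3 g / (0.0068 m^2 * 24 h)
Step 3: WVTR = 42.3 / 0.1632 = 259.2 g/m^2/h

259.2 g/m^2/h


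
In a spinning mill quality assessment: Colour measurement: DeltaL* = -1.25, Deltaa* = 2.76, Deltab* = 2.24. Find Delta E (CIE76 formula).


Formula: Delta E = sqrt(dL*^2 + da*^2 + db*^2)
Step 1: dL*^2 = (-1.25)^2 = 1.5625
Step 2: da*^2 = 2.76^2 = 7.6176
Step 3: db*^2 = 2.24^2 = 5.0176
Step 4: Sum = 1.5625 + 7.6176 + 5.0176 = 14.1977
Step 5: Delta E = sqrt(14.1977) = 3.77

3.77 Delta E


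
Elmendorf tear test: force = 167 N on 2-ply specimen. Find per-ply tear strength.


Formula: Per-ply strength = Total force / Number of plies
Per-ply = 167 N / 2
Per-ply = 83.5 N

83.5 N


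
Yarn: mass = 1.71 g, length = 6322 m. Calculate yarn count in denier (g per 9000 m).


Formula: den = (mass_g / length_m) * 9000
Substituting: den = (1.71 / 6322) * 9000
Intermediate: 1.71 / 6322 = 0.00027048 g/m
den = 0.00027048 * 9000 = 2.4 denier

2.4 denier


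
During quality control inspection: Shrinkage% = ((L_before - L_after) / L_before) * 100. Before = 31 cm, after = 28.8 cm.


Formula: Shrinkage% = ((L_before - L_after) / L_before) * 100
Step 1: Shrinkage = 31 - 28.8 = 2.2 cm
Step 2: Shrinkage% = (2.2 / 31) * 100
Step 3: Shrinkage% = 0.070968 * 100 = 7.0968% ≈ 7.1%

7.1%


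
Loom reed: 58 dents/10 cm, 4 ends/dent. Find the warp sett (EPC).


Formula: EPC = (dents per 10 cm * ends per dent) / 10
Step 1: Total ends per 10 cm = 58 * 4 = 232
Step 2: EPC = 232 / 10 = 23.2 ends/cm

23.2 ends/cm


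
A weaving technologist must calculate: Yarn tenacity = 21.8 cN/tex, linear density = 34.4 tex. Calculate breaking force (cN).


Formula: Breaking force = Tenacity * Linear density
F = 21.8 cN/tex * 34.4 tex
F = 749.92 cN

749.92 cN


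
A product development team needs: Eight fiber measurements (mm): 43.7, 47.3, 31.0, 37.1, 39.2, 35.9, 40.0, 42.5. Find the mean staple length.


Formula: Mean = sum of lengths / count
Sum = 43.7 + 47.3 + 31.0 + 37.1 + 39.2 + 35.9 + 40.0 + 42.5
Sum = 316.7 mm
Mean = 316.7 / 8 = 39.59 mm

39.59 mm


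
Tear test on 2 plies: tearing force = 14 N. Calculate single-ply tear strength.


Formula: Per-ply strength = Total force / Number of plies
Per-ply = 14 N / 2
Per-ply = 7 N

7 N


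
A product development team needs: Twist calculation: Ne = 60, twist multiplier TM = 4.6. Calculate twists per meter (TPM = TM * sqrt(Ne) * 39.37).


Formula: TPM = TM * sqrt(Ne) * 39.37
Step 1: sqrt(Ne) = sqrt(60) = 7.746
Step 2: TM * sqrt(Ne) = 4.6 * 7.746 = 35.6316
Step 3: TPM = 35.6316 * 39.37 = 1403 twists/m

1403 twists/m


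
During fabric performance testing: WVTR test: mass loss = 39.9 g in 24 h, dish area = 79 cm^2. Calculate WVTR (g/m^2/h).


Formula: WVTR = mass_loss / (area * time)
Step 1: Convert area: 79 cm^2 = 0.0079 m^2
Step 2: WVTR = 39.9 g / (0.0079 m^2 * 24 h)
Step 3: WVTR = 39.9 / 0.1896 = 210.4 g/m^2/h

210.4 g/m^2/h


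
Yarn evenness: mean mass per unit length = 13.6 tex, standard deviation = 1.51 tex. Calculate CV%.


Formula: CV% = (standard deviation / mean) * 100
Step 1: Ratio = 1.51 / 13.6 = 0.111029
Step 2: CV% = 0.111029 * 100 = 11.1029% ≈ 11.1%

11.1%


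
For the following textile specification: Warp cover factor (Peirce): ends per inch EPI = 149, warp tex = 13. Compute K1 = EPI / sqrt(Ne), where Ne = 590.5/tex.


Formula: K1 = EPI / sqrt(Ne), with Ne = 590.5 / tex_warp
Step 1: Ne = 590.5 / 13 = 45.423
Step 2: sqrt(Ne) = sqrt(45.423) = 6.7397
Step 3: K1 = 149 / 6.7397 = 22.1

22.1


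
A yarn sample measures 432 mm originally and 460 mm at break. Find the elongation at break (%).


Formula: Elongation (%) = ((L_break - L0) / L0) * 100
Step 1: Extension = 460 - 432 = 28 mm
Step 2: Elongation = (28 / 432) * 100
Step 3: Elongation = 0.064815 * 100 = 6.4815% ≈ 6.5%

6.5%


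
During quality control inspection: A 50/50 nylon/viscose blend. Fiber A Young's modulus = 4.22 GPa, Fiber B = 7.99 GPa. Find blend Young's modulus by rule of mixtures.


Formula: Blend property = (fraction_A * property_A) + (fraction_B * property_B)
Step 1: Contribution A = 50/100 * 4.22 GPa = 2.11 GPa
Step 2: Contribution B = 50/100 * 7.99 GPa = 3.995 GPa
Step 3: Blend Young's modulus = 2.11 + 3.995 = 6.105 GPa

6.105 GPa


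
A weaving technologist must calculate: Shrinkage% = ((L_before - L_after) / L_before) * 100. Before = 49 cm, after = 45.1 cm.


Formula: Shrinkage% = ((L_before - L_after) / L_before) * 100
Step 1: Shrinkage = 49 - 45.1 = 3.9 cm
Step 2: Shrinkage% = (3.9 / 49) * 100
Step 3: Shrinkage% = 0.079592 * 100 = 7.9592% ≈ 8.0%

8.0%


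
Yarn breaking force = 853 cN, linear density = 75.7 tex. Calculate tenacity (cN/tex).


Formula: Tenacity = Breaking force / Linear density
Tenacity = 853 cN / 75.7 tex
Tenacity = 11.27 cN/tex

11.27 cN/tex


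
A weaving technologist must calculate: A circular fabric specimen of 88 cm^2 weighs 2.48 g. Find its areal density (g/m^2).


Formula: GSM = mass_g / area_m2
Step 1: Convert area: 88 cm^2 = 88 / 10000 = 0.0088 m^2
Step 2: GSM = 2.48 g / 0.0088 m^2 = 281.8 g/m^2

281.8 g/m^2


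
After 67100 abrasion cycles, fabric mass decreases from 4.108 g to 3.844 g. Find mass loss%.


Formula: Mass loss% = ((m_before - m_after) / m_before) * 100
Step 1: Mass loss = 4.108 - 3.844 = 0.264 g
Step 2: Ratio = 0.264 / 4.108 = 0.0642648
Step 3: Mass loss% = 0.0642648 * 100 = 6.42648% ≈ 6.43%

6.43%


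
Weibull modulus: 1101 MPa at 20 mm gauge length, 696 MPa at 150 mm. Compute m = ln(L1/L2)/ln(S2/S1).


Formula: m = ln(L1/L2) / ln(S2/S1)
Step 1: ln(L1/L2) = ln(20/150) = -2.01490
Step 2: S2/S1 = 696/1101 = 0.63215
Step 3: ln(S2/S1) = ln(0.63215) = -0.45863
Step 4: m = -2.01490 / -0.45863 = 4.39

4.39 (Weibull m)


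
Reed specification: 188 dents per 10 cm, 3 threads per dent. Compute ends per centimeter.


Formula: EPC = (dents per 10 cm * ends per dent) / 10
Step 1: Total ends per 10 cm = 188 * 3 = 564
Step 2: EPC = 564 / 10 = 56.4 ends/cm

56.4 ends/cm


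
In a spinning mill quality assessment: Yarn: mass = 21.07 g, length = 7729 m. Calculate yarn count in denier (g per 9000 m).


Formula: den = (mass_g / length_m) * 9000
Substituting: den = (21.07 / 7729) * 9000
Intermediate: 21.07 / 7729 = 0.0027261 g/m
den = 0.0027261 * 9000 = 24.5 denier

24.5 denier


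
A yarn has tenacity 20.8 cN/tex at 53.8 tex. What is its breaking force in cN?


Formula: Breaking force = Tenacity * Linear density
F = 20.8 cN/tex * 53.8 tex
F = 1119.04 cN

1119.04 cN


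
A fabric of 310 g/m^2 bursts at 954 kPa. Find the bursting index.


Formula: Bursting Index = Bursting Strength / Fabric GSM
BI = 954 kPa / 310 g/m^2
BI = 3.077 kPa/(g/m^2)

3.077 kPa/(g/m^2)


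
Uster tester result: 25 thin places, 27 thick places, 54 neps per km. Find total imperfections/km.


Formula: Total = thin places + thick places + neps
Total = 25 + 27 + 54
Total = 106 imperfections/km

106 imperfections/km


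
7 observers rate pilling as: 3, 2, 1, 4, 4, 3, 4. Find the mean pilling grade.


Formula: Mean = sum / count
Sum = 3 + 2 + 1 + 4 + 4 + 3 + 4 = 21
Mean = 21 / 7 = 3.0

3.0


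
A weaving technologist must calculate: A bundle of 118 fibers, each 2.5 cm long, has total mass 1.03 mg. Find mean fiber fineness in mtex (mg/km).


Formula: fineness (mtex) = mass (mg) / total length (km) = (mass_mg / total_length_m) * 1000
Step 1: Convert fiber length: 2.5 cm = 0.025 m
Step 2: Total fiber length = 118 * 0.025 = 2.95 m
Step 3: Linear density = 1.03 mg / 2.95 m = 0.3492 mg/m
Step 4: fineness = 0.3492 * 1000 = 349.2 mtex

349.2 mtex


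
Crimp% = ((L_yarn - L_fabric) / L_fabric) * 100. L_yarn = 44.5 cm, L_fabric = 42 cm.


Formula: Crimp% = ((L_yarn - L_fabric) / L_fabric) * 100
Step 1: Extension = 44.5 - 42 = 2.5 cm
Step 2: Crimp% = (2.5 / 42) * 100
Step 3: Crimp% = 0.059524 * 100 = 5.9524% ≈ 6.0%

6.0%


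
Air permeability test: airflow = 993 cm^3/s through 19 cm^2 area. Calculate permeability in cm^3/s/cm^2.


Formula: Air Permeability = Airflow / Test Area
AP = 993 cm^3/s / 19 cm^2
AP = 52.3 cm^3/s/cm^2

52.3 cm^3/s/cm^2


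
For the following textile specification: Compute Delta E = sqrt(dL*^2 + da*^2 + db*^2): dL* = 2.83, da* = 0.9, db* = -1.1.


Formula: Delta E = sqrt(dL*^2 + da*^2 + db*^2)
Step 1: dL*^2 = 2.83^2 = 8.0089
Step 2: da*^2 = 0.9^2 = 0.81
Step 3: db*^2 = (-1.1)^2 = 1.21
Step 4: Sum = 8.0089 + 0.81 + 1.21 = 10.0289
Step 5: Delta E = sqrt(10.0289) = 3.17

3.17 Delta E


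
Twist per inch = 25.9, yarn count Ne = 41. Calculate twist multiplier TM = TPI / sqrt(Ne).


Formula: TM = TPI / sqrt(Ne)
Step 1: sqrt(Ne) = sqrt(41) = 6.4031
Step 2: TM = 25.9 / 6.4031 = 4.04

4.04 TM


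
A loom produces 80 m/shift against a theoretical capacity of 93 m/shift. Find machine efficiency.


Formula: Efficiency% = (Actual output / Theoretical output) * 100
Efficiency% = (80 / 93) * 100
Efficiency% = 0.860215 * 100 = 86.0215% ≈ 86.0%

86.0%


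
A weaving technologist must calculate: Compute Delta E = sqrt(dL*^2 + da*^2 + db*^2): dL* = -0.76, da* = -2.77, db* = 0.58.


Formula: Delta E = sqrt(dL*^2 + da*^2 + db*^2)
Step 1: dL*^2 = (-0.76)^2 = 0.5776
Step 2: da*^2 = (-2.77)^2 = 7.6729
Step 3: db*^2 = 0.58^2 = 0.3364
Step 4: Sum = 0.5776 + 7.6729 + 0.3364 = 8.5869
Step 5: Delta E = sqrt(8.5869) = 2.93

2.93 Delta E


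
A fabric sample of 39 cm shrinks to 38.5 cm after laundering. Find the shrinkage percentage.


Formula: Shrinkage% = ((L_before - L_after) / L_before) * 100
Step 1: Shrinkage = 39 - 38.5 = 0.5 cm
Step 2: Shrinkage% = (0.5 / 39) * 100
Step 3: Shrinkage% = 0.012821 * 100 = 1.2821% ≈ 1.3%

1.3%


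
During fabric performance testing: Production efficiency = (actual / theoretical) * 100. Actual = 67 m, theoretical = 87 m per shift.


Formula: Efficiency% = (Actual output / Theoretical output) * 100
Efficiency% = (67 / 87) * 100
Efficiency% = 0.770115 * 100 = 77.0115% ≈ 77.0%

77.0%


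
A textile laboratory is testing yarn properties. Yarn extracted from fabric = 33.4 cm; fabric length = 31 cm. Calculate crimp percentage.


Formula: Crimp% = ((L_yarn - L_fabric) / L_fabric) * 100
Step 1: Extension = 33.4 - 31 = 2.4 cm
Step 2: Crimp% = (2.4 / 31) * 100
Step 3: Crimp% = 0.077419 * 100 = 7.7419% ≈ 7.7%

7.7%


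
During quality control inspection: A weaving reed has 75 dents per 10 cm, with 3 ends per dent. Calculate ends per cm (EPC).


Formula: EPC = (dents per 10 cm * ends per dent) / 10
Step 1: Total ends per 10 cm = 75 * 3 = 225
Step 2: EPC = 225 / 10 = 22.5 ends/cm

22.5 ends/cm


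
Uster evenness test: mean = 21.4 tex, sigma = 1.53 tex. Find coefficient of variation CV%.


Formula: CV% = (standard deviation / mean) * 100
Step 1: Ratio = 1.53 / 21.4 = 0.071495
Step 2: CV% = 0.071495 * 100 = 7.1495% ≈ 7.1%

7.1%


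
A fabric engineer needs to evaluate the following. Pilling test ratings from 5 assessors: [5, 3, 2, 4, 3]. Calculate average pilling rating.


Formula: Mean = sum / count
Sum = 5 + 3 + 2 + 4 + 3 = 17
Mean = 17 / 5 = 3.4

3.4


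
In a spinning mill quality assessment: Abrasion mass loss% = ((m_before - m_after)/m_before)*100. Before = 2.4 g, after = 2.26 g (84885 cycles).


Formula: Mass loss% = ((m_before - m_after) / m_before) * 100
Step 1: Mass loss = 2.4 - 2.26 = 0.14 g
Step 2: Ratio = 0.14 / 2.4 = 0.0583333
Step 3: Mass loss% = 0.0583333 * 100 = 5.83333% ≈ 5.83%

5.83%


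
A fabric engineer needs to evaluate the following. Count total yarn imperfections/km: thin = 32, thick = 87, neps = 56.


Formula: Total = thin places + thick places + neps
Total = 32 + 87 + 56
Total = 175 imperfections/km

175 imperfections/km


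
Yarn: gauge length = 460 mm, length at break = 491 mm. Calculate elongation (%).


Formula: Elongation (%) = ((L_break - L0) / L0) * 100
Step 1: Extension = 491 - 460 = 31 mm
Step 2: Elongation = (31 / 460) * 100
Step 3: Elongation = 0.067391 * 100 = 6.7391% ≈ 6.7%

6.7%


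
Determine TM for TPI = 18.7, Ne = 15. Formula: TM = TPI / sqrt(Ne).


Formula: TM = TPI / sqrt(Ne)
Step 1: sqrt(Ne) = sqrt(15) = 3.873
Step 2: TM = 18.7 / 3.873 = 4.83

4.83 TM


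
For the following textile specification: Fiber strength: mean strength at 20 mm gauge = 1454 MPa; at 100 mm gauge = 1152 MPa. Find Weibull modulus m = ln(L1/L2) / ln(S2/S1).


Formula: m = ln(L1/L2) / ln(S2/S1)
Step 1: ln(L1/L2) = ln(20/100) = -1.60944
Step 2: S2/S1 = 1152/1454 = 0.7923
Step 3: ln(S2/S1) = ln(0.7923) = -0.23282
Step 4: m = -1.60944 / -0.23282 = 6.91

6.91 (Weibull m)


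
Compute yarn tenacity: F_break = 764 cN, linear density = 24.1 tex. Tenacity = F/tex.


Formula: Tenacity = Breaking force / Linear density
Tenacity = 764 cN / 24.1 tex
Tenacity = 31.70 cN/tex

31.70 cN/tex


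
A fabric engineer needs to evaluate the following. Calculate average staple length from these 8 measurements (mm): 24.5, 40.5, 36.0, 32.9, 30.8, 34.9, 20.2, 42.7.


Formula: Mean = sum of lengths / count
Sum = 24.5 + 40.5 + 36.0 + 32.9 + 30.8 + 34.9 + 20.2 + 42.7
Sum = 262.5 mm
Mean = 262.5 / 8 = 32.81 mm

32.81 mm


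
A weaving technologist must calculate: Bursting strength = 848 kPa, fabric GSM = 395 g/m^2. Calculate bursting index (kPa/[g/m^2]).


Formula: Bursting Index = Bursting Strength / Fabric GSM
BI = 848 kPa / 395 g/m^2
BI = 2.147 kPa/(g/m^2)

2.147 kPa/(g/m^2)


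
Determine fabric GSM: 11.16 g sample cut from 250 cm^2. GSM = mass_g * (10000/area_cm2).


Formula: GSM = mass_g / area_m2
Step 1: Convert area: 250 cm^2 = 250 / 10000 = 0.025 m^2
Step 2: GSM = 11.16 g / 0.025 m^2 = 446.4 g/m^2

446.4 g/m^2


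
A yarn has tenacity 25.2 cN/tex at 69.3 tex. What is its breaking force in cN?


Formula: Breaking force = Tenacity * Linear density
F = 25.2 cN/tex * 69.3 tex
F = 1746.36 cN

1746.36 cN


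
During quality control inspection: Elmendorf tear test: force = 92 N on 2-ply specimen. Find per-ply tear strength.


Formula: Per-ply strength = Total force / Number of plies
Per-ply = 92 N / 2
Per-ply = 46 N

46 N


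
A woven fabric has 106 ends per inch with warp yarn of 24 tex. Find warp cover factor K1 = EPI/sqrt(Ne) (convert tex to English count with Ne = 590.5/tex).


Formula: K1 = EPI / sqrt(Ne), with Ne = 590.5 / tex_warp
Step 1: Ne = 590.5 / 24 = 24.604
Step 2: sqrt(Ne) = sqrt(24.604) = 4.9602
Step 3: K1 = 106 / 4.9602 = 21.4

21.4


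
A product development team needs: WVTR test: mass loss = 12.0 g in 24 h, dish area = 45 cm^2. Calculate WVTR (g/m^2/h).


Formula: WVTR = mass_loss / (area * time)
Step 1: Convert area: 45 cm^2 = 0.0045 m^2
Step 2: WVTR = 12.0 g / (0.0045 m^2 * 24 h)
Step 3: WVTR = 12.0 / 0.108 = 111.1 g/m^2/h

111.1 g/m^2/h


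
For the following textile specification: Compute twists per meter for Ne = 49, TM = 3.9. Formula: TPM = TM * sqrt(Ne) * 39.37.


Formula: TPM = TM * sqrt(Ne) * 39.37
Step 1: sqrt(Ne) = sqrt(49) = 7
Step 2: TM * sqrt(Ne) = 3.9 * 7 = 27.3
Step 3: TPM = 27.3 * 39.37 = 1075 twists/m

1075 twists/m


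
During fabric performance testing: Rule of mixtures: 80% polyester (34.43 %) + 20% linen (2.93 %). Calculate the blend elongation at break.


Formula: Blend property = (fraction_A * property_A) + (fraction_B * property_B)
Step 1: Contribution A = 80/100 * 34.43 % = 27.544 %
Step 2: Contribution B = 20/100 * 2.93 % = 0.586 %
Step 3: Blend elongation at break = 27.544 + 0.586 = 28.13 %

28.13 %


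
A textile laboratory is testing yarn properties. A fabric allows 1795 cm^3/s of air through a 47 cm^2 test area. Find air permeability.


Formula: Air Permeability = Airflow / Test Area
AP = 1795 cm^3/s / 47 cm^2
AP = 38.2 cm^3/s/cm^2

38.2 cm^3/s/cm^2


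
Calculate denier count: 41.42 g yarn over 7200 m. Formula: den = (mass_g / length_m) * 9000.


Formula: den = (mass_g / length_m) * 9000
Substituting: den = (41.42 / 7200) * 9000
Intermediate: 41.42 / 7200 = 0.00575278 g/m
den = 0.00575278 * 9000 = 51.8 denier

51.8 denier


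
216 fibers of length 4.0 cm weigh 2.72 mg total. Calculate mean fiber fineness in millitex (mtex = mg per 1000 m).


Formula: fineness (mtex) = mass (mg) / total length (km) = (mass_mg / total_length_m) * 1000
Step 1: Convert fiber length: 4.0 cm = 0.04 m
Step 2: Total fiber length = 216 * 0.04 = 8.64 m
Step 3: Linear density = 2.72 mg / 8.64 m = 0.3148 mg/m
Step 4: fineness = 0.3148 * 1000 = 314.8 mtex

314.8 mtex


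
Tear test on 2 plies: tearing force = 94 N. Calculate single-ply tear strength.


Formula: Per-ply strength = Total force / Number of plies
Per-ply = 94 N / 2
Per-ply = 47 N

47 N


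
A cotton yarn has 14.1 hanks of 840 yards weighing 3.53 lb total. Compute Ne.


Formula: Ne = hanks / mass_lb
Substituting: Ne = 14.1 / 3.53
Ne = 4.0

4.0 Ne


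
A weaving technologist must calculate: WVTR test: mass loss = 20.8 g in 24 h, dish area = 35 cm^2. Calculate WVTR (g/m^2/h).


Formula: WVTR = mass_loss / (area * time)
Step 1: Convert area: 35 cm^2 = 0.0035 m^2
Step 2: WVTR = 20.8 g / (0.0035 m^2 * 24 h)
Step 3: WVTR = 20.8 / 0.084 = 247.6 g/m^2/h

247.6 g/m^2/h


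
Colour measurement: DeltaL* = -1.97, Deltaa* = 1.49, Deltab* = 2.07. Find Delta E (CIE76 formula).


Formula: Delta E = sqrt(dL*^2 + da*^2 + db*^2)
Step 1: dL*^2 = (-1.97)^2 = 3.8809
Step 2: da*^2 = 1.49^2 = 2.2201
Step 3: db*^2 = 2.07^2 = 4.2849
Step 4: Sum = 3.8809 + 2.2201 + 4.2849 = 10.3859
Step 5: Delta E = sqrt(10.3859) = 3.22

3.22 Delta E


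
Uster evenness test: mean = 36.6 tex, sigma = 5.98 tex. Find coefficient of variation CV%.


Formula: CV% = (standard deviation / mean) * 100
Step 1: Ratio = 5.98 / 36.6 = 0.163388
Step 2: CV% = 0.163388 * 100 = 16.3388% ≈ 16.3%

16.3%


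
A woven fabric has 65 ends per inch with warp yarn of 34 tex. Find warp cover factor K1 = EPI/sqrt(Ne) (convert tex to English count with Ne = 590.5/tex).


Formula: K1 = EPI / sqrt(Ne), with Ne = 590.5 / tex_warp
Step 1: Ne = 590.5 / 34 = 17.368
Step 2: sqrt(Ne) = sqrt(17.368) = 4.1675
Step 3: K1 = 65 / 4.1675 = 15.6

15.6


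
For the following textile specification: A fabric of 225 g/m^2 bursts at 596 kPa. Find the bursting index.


Formula: Bursting Index = Bursting Strength / Fabric GSM
BI = 596 kPa / 225 g/m^2
BI = 2.649 kPa/(g/m^2)

2.649 kPa/(g/m^2)


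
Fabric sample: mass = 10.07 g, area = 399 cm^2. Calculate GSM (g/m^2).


Formula: GSM = mass_g / area_m2
Step 1: Convert area: 399 cm^2 = 399 / 10000 = 0.0399 m^2
Step 2: GSM = 10.07 g / 0.0399 m^2 = 252.4 g/m^2

252.4 g/m^2


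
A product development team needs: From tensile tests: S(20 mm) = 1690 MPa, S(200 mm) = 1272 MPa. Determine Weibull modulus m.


Formula: m = ln(L1/L2) / ln(S2/S1)
Step 1: ln(L1/L2) = ln(20/200) = -2.30259
Step 2: S2/S1 = 1272/1690 = 0.75266
Step 3: ln(S2/S1) = ln(0.75266) = -0.28414
Step 4: m = -2.30259 / -0.28414 = 8.10

8.10 (Weibull m)


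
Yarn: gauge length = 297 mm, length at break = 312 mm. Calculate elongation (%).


Formula: Elongation (%) = ((L_break - L0) / L0) * 100
Step 1: Extension = 312 - 297 = 15 mm
Step 2: Elongation = (15 / 297) * 100
Step 3: Elongation = 0.050505 * 100 = 5.0505% ≈ 5.1%

5.1%


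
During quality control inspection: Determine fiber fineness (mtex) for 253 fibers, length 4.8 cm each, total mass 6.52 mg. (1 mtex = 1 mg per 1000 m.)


Formula: fineness (mtex) = mass (mg) / total length (km) = (mass_mg / total_length_m) * 1000
Step 1: Convert fiber length: 4.8 cm = 0.048 m
Step 2: Total fiber length = 253 * 0.048 = 12.144 m
Step 3: Linear density = 6.52 mg / 12.144 m = 0.5369 mg/m
Step 4: fineness = 0.5369 * 1000 = 536.9 mtex

536.9 mtex


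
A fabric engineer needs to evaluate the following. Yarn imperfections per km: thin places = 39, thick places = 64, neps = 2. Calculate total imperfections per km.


Formula: Total = thin places + thick places + neps
Total = 39 + 64 + 2
Total = 105 imperfections/km

105 imperfections/km


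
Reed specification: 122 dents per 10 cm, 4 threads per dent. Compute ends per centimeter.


Formula: EPC = (dents per 10 cm * ends per dent) / 10
Step 1: Total ends per 10 cm = 122 * 4 = 488
Step 2: EPC = 488 / 10 = 48.8 ends/cm

48.8 ends/cm
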